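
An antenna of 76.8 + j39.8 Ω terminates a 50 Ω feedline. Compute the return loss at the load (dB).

RL ≈ 8.85 dB

Γ = (26.8 + j39.8)/(126.8 + j39.8), |Γ| = 0.361
RL = −20·log₁₀|Γ| = −20·log₁₀(0.361)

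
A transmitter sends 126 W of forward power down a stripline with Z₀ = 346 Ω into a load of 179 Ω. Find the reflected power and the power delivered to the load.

Γ = (179 − 346)/(179 + 346) = -0.318
|Γ|² = 0.101
P_refl = |Γ|²·P_inc = 12.7 W, P_del = (1 − |Γ|²)·P_inc = 113 W

P_reflected ≈ 12.7 W; P_delivered ≈ 113 W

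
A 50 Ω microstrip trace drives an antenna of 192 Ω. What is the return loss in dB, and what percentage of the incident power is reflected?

Γ = (192 − 50)/(192 + 50) = 0.587
RL = −20·log₁₀(0.587) = 4.63 dB
P_refl/P_inc = |Γ|² = 0.344

RL ≈ 4.63 dB; 34.4% of incident power reflected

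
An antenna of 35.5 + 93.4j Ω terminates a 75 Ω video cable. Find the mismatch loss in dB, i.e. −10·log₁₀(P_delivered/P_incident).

mismatch loss ≈ 2.93 dB

Γ = (-39.5 + j93.4)/(110.5 + j93.4), |Γ| = 0.701
|Γ|² = 0.491, so P_del/P_inc = 1 − |Γ|² = 0.509
ML = −10·log₁₀(1 − |Γ|²)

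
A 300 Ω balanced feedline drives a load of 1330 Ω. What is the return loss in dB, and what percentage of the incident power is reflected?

Γ = (1330 − 300)/(1330 + 300) = 0.632
RL = −20·log₁₀(0.632) = 3.99 dB
P_refl/P_inc = |Γ|² = 0.399

RL ≈ 3.99 dB; 39.9% of incident power reflected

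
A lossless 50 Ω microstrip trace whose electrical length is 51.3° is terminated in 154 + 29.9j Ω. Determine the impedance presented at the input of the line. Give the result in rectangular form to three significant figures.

Z_in ≈ 26.5 − j38.3 Ω

tan(βl) = tan(51.3°) = 1.25
Z_in = Z_0·(Z_L + jZ_0·tanβl)/(Z_0 + jZ_L·tanβl)
     = 50·(154 + j92.3)/(12.7 + j192)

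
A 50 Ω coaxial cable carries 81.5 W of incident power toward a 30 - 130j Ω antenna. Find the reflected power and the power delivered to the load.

|Γ| = |(-20 − j130)/(80 − j130)| = 0.862
|Γ|² = 0.742
P_refl = |Γ|²·P_inc = 60.5 W, P_del = (1 − |Γ|²)·P_inc = 21 W

P_reflected ≈ 60.5 W; P_delivered ≈ 21 W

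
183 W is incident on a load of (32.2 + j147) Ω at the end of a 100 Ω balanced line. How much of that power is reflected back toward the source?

P_reflected ≈ 123 W

|Γ| = |(-67.8 + j147)/(132.2 + j147)| = 0.819
|Γ|² = 0.67
P_refl = |Γ|²·P_inc = 123 W, P_del = (1 − |Γ|²)·P_inc = 60.3 W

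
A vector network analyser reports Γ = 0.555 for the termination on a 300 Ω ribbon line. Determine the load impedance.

Z_L ≈ 1050 Ω

Z_L = Z_0·(1 + Γ)/(1 − Γ) = 300·(1.56)/(0.445)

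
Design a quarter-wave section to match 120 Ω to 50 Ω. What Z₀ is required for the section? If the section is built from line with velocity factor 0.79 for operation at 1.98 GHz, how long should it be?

Z_qwt = √(Z_0·R_L) = √(50 × 120) = √6000
λ = 0.79·c/f = 0.12 m, so l = λ/4 = 0.0299 m

Z_qwt ≈ 77.5 Ω; length ≈ 2.99 cm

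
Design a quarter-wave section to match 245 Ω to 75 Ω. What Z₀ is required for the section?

Z_qwt = √(Z_0·R_L) = √(75 × 245) = √18380

Z_qwt ≈ 136 Ω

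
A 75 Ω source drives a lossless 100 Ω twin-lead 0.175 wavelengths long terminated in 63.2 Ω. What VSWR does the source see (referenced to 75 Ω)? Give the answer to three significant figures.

VSWR ≈ 1.96

βl = 2π × 0.175 = 63°
tan(βl) = 1.96
Z_in = Z_0·(Z_L + jZ_0·tanβl)/(Z_0 + jZ_L·tanβl) = 121 + j46.4 Ω
Γ_s = (Z_in − Z_s)/(Z_in + Z_s) = (45.8 + j46.4)/(196 + j46.4), |Γ_s| = 0.324
VSWR = (1 + |Γ_s|)/(1 − |Γ_s|)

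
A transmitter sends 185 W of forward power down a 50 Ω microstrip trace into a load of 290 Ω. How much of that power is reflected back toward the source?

P_reflected ≈ 92.2 W

Γ = (290 − 50)/(290 + 50) = 0.706
|Γ|² = 0.498
P_refl = |Γ|²·P_inc = 92.2 W, P_del = (1 − |Γ|²)·P_inc = 92.8 W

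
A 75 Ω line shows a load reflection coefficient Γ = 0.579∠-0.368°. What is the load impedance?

Z_L = Z_0·(1 + Γ)/(1 − Γ) = 75·(1.58 − j0.00372)/(0.421 + j0.00372)

Z_L ≈ 281 − j3.15 Ω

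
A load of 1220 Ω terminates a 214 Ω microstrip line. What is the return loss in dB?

RL ≈ 3.08 dB

Γ = (1220 − 214)/(1220 + 214) = 0.702
RL = −20·log₁₀|Γ| = −20·log₁₀(0.702)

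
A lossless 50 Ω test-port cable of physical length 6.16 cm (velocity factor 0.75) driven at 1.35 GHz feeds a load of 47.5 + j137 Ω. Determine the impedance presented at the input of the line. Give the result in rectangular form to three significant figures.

λ = v/f = 0.75·c / 1.35 GHz = 0.167 m
βl = 2π·l/λ = 2π × 0.37 = 133°
tan(βl) = tan(133°) = -1.07
Z_in = Z_0·(Z_L + jZ_0·tanβl)/(Z_0 + jZ_L·tanβl)
     = 50·(47.5 + j83.5)/(197 − j50.8)

Z_in ≈ 6.18 + j22.8 Ω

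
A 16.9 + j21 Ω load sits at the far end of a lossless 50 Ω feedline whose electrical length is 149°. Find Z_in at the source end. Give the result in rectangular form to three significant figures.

tan(βl) = tan(149°) = -0.601
Z_in = Z_0·(Z_L + jZ_0·tanβl)/(Z_0 + jZ_L·tanβl)
     = 50·(16.9 − j9.04)/(62.6 − j10.2)

Z_in ≈ 14.3 − j4.9 Ω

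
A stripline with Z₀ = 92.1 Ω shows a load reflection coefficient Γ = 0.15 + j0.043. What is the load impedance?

Z_L ≈ 124 + j10.9 Ω

Z_L = Z_0·(1 + Γ)/(1 − Γ) = 92.1·(1.15 + j0.043)/(0.85 − j0.043)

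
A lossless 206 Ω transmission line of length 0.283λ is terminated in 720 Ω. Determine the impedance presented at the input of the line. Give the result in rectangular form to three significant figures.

βl = 2π × 0.283 = 102°
tan(βl) = tan(102°) = -4.75
Z_in = Z_0·(Z_L + jZ_0·tanβl)/(Z_0 + jZ_L·tanβl)
     = 206·(720 − j979)/(206 − j3420)

Z_in ≈ 61.3 + j39.6 Ω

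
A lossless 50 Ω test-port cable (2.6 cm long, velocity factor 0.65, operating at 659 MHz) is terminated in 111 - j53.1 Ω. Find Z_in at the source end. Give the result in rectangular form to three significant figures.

Z_in ≈ 33.2 − j41 Ω

λ = v/f = 0.65·c / 659 MHz = 0.296 m
βl = 2π·l/λ = 2π × 0.0879 = 31.6°
tan(βl) = tan(31.6°) = 0.616
Z_in = Z_0·(Z_L + jZ_0·tanβl)/(Z_0 + jZ_L·tanβl)
     = 50·(111 − j22.3)/(82.7 + j68.4)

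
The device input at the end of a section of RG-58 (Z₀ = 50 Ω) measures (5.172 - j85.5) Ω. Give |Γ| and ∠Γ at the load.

Γ ≈ 0.949 ∠ -60.5°

Γ = (Z_L − Z_0)/(Z_L + Z_0) = (-44.83 − j85.5)/(55.17 − j85.5)
|Γ| = 96.5/102 = 0.949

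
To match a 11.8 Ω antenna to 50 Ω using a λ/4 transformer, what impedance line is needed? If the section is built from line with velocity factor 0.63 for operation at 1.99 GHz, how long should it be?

Z_qwt = √(Z_0·R_L) = √(50 × 11.8) = √590
λ = 0.63·c/f = 0.095 m, so l = λ/4 = 0.0237 m

Z_qwt ≈ 24.3 Ω; length ≈ 2.37 cm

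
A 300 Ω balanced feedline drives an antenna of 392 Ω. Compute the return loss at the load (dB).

RL ≈ 17.5 dB

Γ = (392 − 300)/(392 + 300) = 0.133
RL = −20·log₁₀|Γ| = −20·log₁₀(0.133)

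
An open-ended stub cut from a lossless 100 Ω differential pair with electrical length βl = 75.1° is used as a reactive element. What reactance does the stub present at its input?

tan(βl) = 3.76
For an open-ended stub, Z_in = −jZ_0·cot(βl) = −jZ_0/tan(βl)

X_in ≈ -26.6 Ω (capacitive)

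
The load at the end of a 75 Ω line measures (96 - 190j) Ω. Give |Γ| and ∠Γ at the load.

Γ ≈ 0.748 ∠ -35.7°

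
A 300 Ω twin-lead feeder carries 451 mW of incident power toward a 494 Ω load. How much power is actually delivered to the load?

P_delivered ≈ 424 mW

Γ = (494 − 300)/(494 + 300) = 0.244
|Γ|² = 0.0597
P_refl = |Γ|²·P_inc = 26.9 mW, P_del = (1 − |Γ|²)·P_inc = 424 mW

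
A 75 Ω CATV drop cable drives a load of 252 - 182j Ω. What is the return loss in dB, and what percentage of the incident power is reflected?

RL ≈ 3.37 dB; 46% of incident power reflected

Γ = (177 − j182)/(327 − j182), |Γ| = 0.678
RL = −20·log₁₀(0.678) = 3.37 dB
P_refl/P_inc = |Γ|² = 0.46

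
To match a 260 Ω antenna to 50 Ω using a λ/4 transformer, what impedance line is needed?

Z_qwt = √(Z_0·R_L) = √(50 × 260) = √13000

Z_qwt ≈ 114 Ω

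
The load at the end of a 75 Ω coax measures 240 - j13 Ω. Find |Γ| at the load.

Γ = (Z_L − Z_0)/(Z_L + Z_0) = (165 − j13)/(315 − j13)
|Γ| = 166/315

|Γ| ≈ 0.525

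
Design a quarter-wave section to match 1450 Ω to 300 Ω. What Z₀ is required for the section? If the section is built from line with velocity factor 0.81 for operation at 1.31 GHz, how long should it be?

Z_qwt ≈ 660 Ω; length ≈ 4.64 cm

Z_qwt = √(Z_0·R_L) = √(300 × 1450) = √435000
λ = 0.81·c/f = 0.185 m, so l = λ/4 = 0.0464 m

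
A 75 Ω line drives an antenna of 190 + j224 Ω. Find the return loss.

Γ = (115 + j224)/(265 + j224), |Γ| = 0.726
RL = −20·log₁₀|Γ| = −20·log₁₀(0.726)

RL ≈ 2.79 dB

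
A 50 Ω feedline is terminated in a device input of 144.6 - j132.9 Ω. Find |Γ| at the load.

Γ = (Z_L − Z_0)/(Z_L + Z_0) = (94.6 − j132.9)/(194.6 − j132.9)
|Γ| = 163/236

|Γ| ≈ 0.692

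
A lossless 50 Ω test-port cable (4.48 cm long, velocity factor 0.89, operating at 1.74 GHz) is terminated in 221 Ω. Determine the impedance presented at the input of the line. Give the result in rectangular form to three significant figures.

λ = v/f = 0.89·c / 1.74 GHz = 0.153 m
βl = 2π·l/λ = 2π × 0.292 = 105°
tan(βl) = tan(105°) = -3.71
Z_in = Z_0·(Z_L + jZ_0·tanβl)/(Z_0 + jZ_L·tanβl)
     = 50·(221 − j185)/(50 − j819)

Z_in ≈ 12.1 + j12.8 Ω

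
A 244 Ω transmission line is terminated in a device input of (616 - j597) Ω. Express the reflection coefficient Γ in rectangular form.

Γ ≈ 0.617 − j0.266

Γ = (Z_L − Z_0)/(Z_L + Z_0) = (372 − j597)/(860 − j597)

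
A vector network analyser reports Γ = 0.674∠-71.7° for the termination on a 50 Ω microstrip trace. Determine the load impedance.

Z_L ≈ 26.5 − j62.1 Ω

Z_L = Z_0·(1 + Γ)/(1 − Γ) = 50·(1.21 − j0.64)/(0.788 + j0.64)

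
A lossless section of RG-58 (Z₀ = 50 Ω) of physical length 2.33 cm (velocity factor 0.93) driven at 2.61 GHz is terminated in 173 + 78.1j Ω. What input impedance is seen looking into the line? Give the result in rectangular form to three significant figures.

Z_in ≈ 13 − j15.3 Ω

λ = v/f = 0.93·c / 2.61 GHz = 0.107 m
βl = 2π·l/λ = 2π × 0.218 = 78.5°
tan(βl) = tan(78.5°) = 4.9
Z_in = Z_0·(Z_L + jZ_0·tanβl)/(Z_0 + jZ_L·tanβl)
     = 50·(173 + j323)/(-333 + j848)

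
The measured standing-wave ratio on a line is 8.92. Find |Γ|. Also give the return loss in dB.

|Γ| = (S − 1)/(S + 1) = (8.92 − 1)/(8.92 + 1) = 7.92/9.92
RL = −20·log₁₀|Γ| = −20·log₁₀(0.798)

|Γ| ≈ 0.798; return loss ≈ 1.96 dB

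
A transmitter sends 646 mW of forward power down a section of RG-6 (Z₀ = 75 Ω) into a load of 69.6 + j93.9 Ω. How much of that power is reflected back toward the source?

|Γ| = |(-5.4 + j93.9)/(144.6 + j93.9)| = 0.546
|Γ|² = 0.298
P_refl = |Γ|²·P_inc = 192 mW, P_del = (1 − |Γ|²)·P_inc = 454 mW

P_reflected ≈ 192 mW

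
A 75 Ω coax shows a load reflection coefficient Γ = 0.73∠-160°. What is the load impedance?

Z_L = Z_0·(1 + Γ)/(1 − Γ) = 75·(0.314 − j0.25)/(1.69 + j0.25)

Z_L ≈ 12.1 − j12.9 Ω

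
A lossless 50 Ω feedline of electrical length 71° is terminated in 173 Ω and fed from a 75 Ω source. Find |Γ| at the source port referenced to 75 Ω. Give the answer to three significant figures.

tan(βl) = 2.9
Z_in = Z_0·(Z_L + jZ_0·tanβl)/(Z_0 + jZ_L·tanβl) = 16 − j15.6 Ω
Γ_s = (Z_in − Z_s)/(Z_in + Z_s) = (-59 − j15.6)/(91 − j15.6), |Γ_s| = 0.661

|Γ| ≈ 0.661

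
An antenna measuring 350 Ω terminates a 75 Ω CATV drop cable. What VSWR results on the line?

Γ = (350 − 75)/(350 + 75) = 0.647
VSWR = (1 + 0.647)/(1 − 0.647)

VSWR ≈ 4.67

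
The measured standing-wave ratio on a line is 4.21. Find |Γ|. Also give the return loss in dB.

|Γ| ≈ 0.616; return loss ≈ 4.21 dB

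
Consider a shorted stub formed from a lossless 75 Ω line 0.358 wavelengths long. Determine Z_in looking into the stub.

Z_in ≈ −j93 Ω

βl = 2π × 0.358 = 129°
tan(βl) = -1.24
For a shorted stub, Z_in = jZ_0·tan(βl)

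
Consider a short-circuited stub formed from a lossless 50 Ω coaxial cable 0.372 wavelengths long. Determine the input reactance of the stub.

βl = 2π × 0.372 = 134°
tan(βl) = -1.04
For a short-circuited stub, Z_in = jZ_0·tan(βl)

X_in ≈ -51.9 Ω (capacitive)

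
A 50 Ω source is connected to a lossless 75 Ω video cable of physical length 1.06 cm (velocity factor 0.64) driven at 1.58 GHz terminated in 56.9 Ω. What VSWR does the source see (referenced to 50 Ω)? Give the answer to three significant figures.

VSWR ≈ 1.46

λ = v/f = 0.64·c / 1.58 GHz = 0.122 m
βl = 2π·l/λ = 2π × 0.0872 = 31.4°
tan(βl) = 0.61
Z_in = Z_0·(Z_L + jZ_0·tanβl)/(Z_0 + jZ_L·tanβl) = 64.3 + j16 Ω
Γ_s = (Z_in − Z_s)/(Z_in + Z_s) = (14.3 + j16)/(114 + j16), |Γ_s| = 0.186
VSWR = (1 + |Γ_s|)/(1 − |Γ_s|)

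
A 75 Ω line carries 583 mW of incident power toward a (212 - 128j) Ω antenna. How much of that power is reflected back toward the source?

P_reflected ≈ 208 mW

|Γ| = |(137 − j128)/(287 − j128)| = 0.597
|Γ|² = 0.356
P_refl = |Γ|²·P_inc = 208 mW, P_del = (1 − |Γ|²)·P_inc = 375 mW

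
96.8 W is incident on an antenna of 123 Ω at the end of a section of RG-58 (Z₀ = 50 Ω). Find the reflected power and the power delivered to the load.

P_reflected ≈ 17.2 W; P_delivered ≈ 79.6 W

Γ = (123 − 50)/(123 + 50) = 0.422
|Γ|² = 0.178
P_refl = |Γ|²·P_inc = 17.2 W, P_del = (1 − |Γ|²)·P_inc = 79.6 W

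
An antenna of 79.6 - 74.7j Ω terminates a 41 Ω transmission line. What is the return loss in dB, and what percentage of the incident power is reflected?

Γ = (38.6 − j74.7)/(120.6 − j74.7), |Γ| = 0.593
RL = −20·log₁₀(0.593) = 4.54 dB
P_refl/P_inc = |Γ|² = 0.351

RL ≈ 4.54 dB; 35.1% of incident power reflected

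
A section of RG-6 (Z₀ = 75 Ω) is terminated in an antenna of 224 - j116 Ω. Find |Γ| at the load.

Γ = (Z_L − Z_0)/(Z_L + Z_0) = (149 − j116)/(299 − j116)
|Γ| = 189/321

|Γ| ≈ 0.589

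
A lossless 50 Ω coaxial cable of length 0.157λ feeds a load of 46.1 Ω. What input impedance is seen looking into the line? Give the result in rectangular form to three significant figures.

Z_in ≈ 51.5 + j3.85 Ω

βl = 2π × 0.157 = 56.5°
tan(βl) = tan(56.5°) = 1.51
Z_in = Z_0·(Z_L + jZ_0·tanβl)/(Z_0 + jZ_L·tanβl)
     = 50·(46.1 + j75.6)/(50 + j69.7)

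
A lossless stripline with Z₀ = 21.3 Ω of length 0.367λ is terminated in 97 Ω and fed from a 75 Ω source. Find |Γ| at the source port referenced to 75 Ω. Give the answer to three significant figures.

|Γ| ≈ 0.813

βl = 2π × 0.367 = 132°
tan(βl) = -1.11
Z_in = Z_0·(Z_L + jZ_0·tanβl)/(Z_0 + jZ_L·tanβl) = 8.18 + j17.6 Ω
Γ_s = (Z_in − Z_s)/(Z_in + Z_s) = (-66.8 + j17.6)/(83.2 + j17.6), |Γ_s| = 0.813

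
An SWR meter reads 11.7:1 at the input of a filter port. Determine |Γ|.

|Γ| ≈ 0.843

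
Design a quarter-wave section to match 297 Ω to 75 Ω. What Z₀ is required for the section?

Z_qwt ≈ 149 Ω

Z_qwt = √(Z_0·R_L) = √(75 × 297) = √22280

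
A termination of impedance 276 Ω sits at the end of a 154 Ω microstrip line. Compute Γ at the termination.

Γ = 0.284

Γ = (Z_L − Z_0)/(Z_L + Z_0) = (276 − 154)/(276 + 154) = 122/430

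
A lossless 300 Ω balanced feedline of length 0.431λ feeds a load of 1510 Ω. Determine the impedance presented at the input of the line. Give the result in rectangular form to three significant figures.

βl = 2π × 0.431 = 155°
tan(βl) = tan(155°) = -0.463
Z_in = Z_0·(Z_L + jZ_0·tanβl)/(Z_0 + jZ_L·tanβl)
     = 300·(1510 − j139)/(300 − j699)

Z_in ≈ 285 + j526 Ω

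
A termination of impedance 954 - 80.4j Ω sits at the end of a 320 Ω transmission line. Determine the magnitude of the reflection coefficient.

|Γ| ≈ 0.501

Γ = (Z_L − Z_0)/(Z_L + Z_0) = (634 − j80.4)/(1274 − j80.4)
|Γ| = 639/1280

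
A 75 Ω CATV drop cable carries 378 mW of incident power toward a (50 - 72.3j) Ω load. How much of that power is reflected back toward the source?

|Γ| = |(-25 − j72.3)/(125 − j72.3)| = 0.53
|Γ|² = 0.281
P_refl = |Γ|²·P_inc = 106 mW, P_del = (1 − |Γ|²)·P_inc = 272 mW

P_reflected ≈ 106 mW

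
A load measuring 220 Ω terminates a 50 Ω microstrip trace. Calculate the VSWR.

For a purely resistive load, VSWR = R_L/Z_0 or Z_0/R_L (whichever > 1) = 220/50

VSWR ≈ 4.4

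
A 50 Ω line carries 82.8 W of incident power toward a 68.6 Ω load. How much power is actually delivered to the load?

Γ = (68.6 − 50)/(68.6 + 50) = 0.157
|Γ|² = 0.0246
P_refl = |Γ|²·P_inc = 2.04 W, P_del = (1 − |Γ|²)·P_inc = 80.8 W

P_delivered ≈ 80.8 W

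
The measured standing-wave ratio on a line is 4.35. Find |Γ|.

|Γ| = (S − 1)/(S + 1) = (4.35 − 1)/(4.35 + 1) = 3.35/5.35

|Γ| ≈ 0.626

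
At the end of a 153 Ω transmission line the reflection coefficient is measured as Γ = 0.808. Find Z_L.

Z_L ≈ 1440 Ω

Z_L = Z_0·(1 + Γ)/(1 − Γ) = 153·(1.81)/(0.192)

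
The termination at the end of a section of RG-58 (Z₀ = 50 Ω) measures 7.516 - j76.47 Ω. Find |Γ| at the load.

|Γ| ≈ 0.914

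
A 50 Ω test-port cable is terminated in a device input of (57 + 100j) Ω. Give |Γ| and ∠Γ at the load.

Γ = (Z_L − Z_0)/(Z_L + Z_0) = (7 + j100)/(107 + j100)
|Γ| = 100/146 = 0.684

Γ ≈ 0.684 ∠ 42.9°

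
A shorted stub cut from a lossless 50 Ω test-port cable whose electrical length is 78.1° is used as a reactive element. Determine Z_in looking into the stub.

Z_in ≈ +j237 Ω

tan(βl) = 4.75
For a shorted stub, Z_in = jZ_0·tan(βl)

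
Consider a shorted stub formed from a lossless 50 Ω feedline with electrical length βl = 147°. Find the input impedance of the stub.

Z_in ≈ −j32.5 Ω

tan(βl) = -0.649
For a shorted stub, Z_in = jZ_0·tan(βl)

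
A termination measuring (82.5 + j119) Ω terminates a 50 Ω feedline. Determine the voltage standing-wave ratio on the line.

VSWR ≈ 5.51

Γ = (Z_L − Z_0)/(Z_L + Z_0) = (32.5 + j119)/(132.5 + j119)
|Γ| = 123/178 = 0.693
VSWR = (1 + |Γ|)/(1 − |Γ|) = 1.69/0.307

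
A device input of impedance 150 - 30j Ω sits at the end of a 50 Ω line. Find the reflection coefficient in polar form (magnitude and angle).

Γ ≈ 0.516 ∠ -8.17°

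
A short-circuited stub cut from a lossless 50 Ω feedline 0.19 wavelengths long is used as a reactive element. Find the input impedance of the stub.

Z_in ≈ +j126 Ω

βl = 2π × 0.19 = 68.4°
tan(βl) = 2.53
For a short-circuited stub, Z_in = jZ_0·tan(βl)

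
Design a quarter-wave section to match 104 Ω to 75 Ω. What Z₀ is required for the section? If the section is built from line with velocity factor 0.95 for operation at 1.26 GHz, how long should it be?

Z_qwt ≈ 88.3 Ω; length ≈ 5.65 cm

Z_qwt = √(Z_0·R_L) = √(75 × 104) = √7800
λ = 0.95·c/f = 0.226 m, so l = λ/4 = 0.0565 m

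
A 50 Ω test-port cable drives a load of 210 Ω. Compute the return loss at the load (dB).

Γ = (210 − 50)/(210 + 50) = 0.615
RL = −20·log₁₀|Γ| = −20·log₁₀(0.615)

RL ≈ 4.22 dB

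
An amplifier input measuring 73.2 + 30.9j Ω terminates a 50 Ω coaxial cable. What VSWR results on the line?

VSWR ≈ 1.87

Γ = (Z_L − Z_0)/(Z_L + Z_0) = (23.2 + j30.9)/(123.2 + j30.9)
|Γ| = 38.6/127 = 0.304
VSWR = (1 + |Γ|)/(1 − |Γ|) = 1.3/0.696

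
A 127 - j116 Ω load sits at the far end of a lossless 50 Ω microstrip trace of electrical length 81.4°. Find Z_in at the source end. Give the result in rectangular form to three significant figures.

Z_in ≈ 10.3 + j2.5 Ω

tan(βl) = tan(81.4°) = 6.61
Z_in = Z_0·(Z_L + jZ_0·tanβl)/(Z_0 + jZ_L·tanβl)
     = 50·(127 + j215)/(817 + j840)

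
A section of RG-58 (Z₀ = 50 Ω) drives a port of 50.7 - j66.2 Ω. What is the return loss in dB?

Γ = (0.7 − j66.2)/(100.7 − j66.2), |Γ| = 0.549
RL = −20·log₁₀|Γ| = −20·log₁₀(0.549)

RL ≈ 5.2 dB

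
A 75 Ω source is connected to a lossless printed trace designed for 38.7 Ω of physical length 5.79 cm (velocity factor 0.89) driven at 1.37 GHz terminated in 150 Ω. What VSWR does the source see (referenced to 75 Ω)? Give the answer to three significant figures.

λ = v/f = 0.89·c / 1.37 GHz = 0.195 m
βl = 2π·l/λ = 2π × 0.297 = 107°
tan(βl) = -3.28
Z_in = Z_0·(Z_L + jZ_0·tanβl)/(Z_0 + jZ_L·tanβl) = 10.8 + j10.9 Ω
Γ_s = (Z_in − Z_s)/(Z_in + Z_s) = (-64.2 + j10.9)/(85.8 + j10.9), |Γ_s| = 0.752
VSWR = (1 + |Γ_s|)/(1 − |Γ_s|)

VSWR ≈ 7.07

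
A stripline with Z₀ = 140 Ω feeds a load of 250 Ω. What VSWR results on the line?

For a purely resistive load, VSWR = R_L/Z_0 or Z_0/R_L (whichever > 1) = 250/140

VSWR ≈ 1.79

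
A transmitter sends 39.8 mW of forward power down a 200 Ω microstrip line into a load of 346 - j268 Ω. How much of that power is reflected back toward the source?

P_reflected ≈ 10 mW

|Γ| = |(146 − j268)/(546 − j268)| = 0.502
|Γ|² = 0.252
P_refl = |Γ|²·P_inc = 10 mW, P_del = (1 − |Γ|²)·P_inc = 29.8 mW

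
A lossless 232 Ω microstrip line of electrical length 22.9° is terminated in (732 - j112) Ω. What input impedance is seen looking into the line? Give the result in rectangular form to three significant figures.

tan(βl) = tan(22.9°) = 0.422
Z_in = Z_0·(Z_L + jZ_0·tanβl)/(Z_0 + jZ_L·tanβl)
     = 232·(732 − j14)/(279 + j309)

Z_in ≈ 267 − j308 Ω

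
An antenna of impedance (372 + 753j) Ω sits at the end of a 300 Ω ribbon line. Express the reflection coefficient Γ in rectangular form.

Γ ≈ 0.604 + j0.444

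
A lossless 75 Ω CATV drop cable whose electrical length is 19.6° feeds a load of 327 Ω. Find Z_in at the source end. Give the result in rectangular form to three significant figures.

tan(βl) = tan(19.6°) = 0.356
Z_in = Z_0·(Z_L + jZ_0·tanβl)/(Z_0 + jZ_L·tanβl)
     = 75·(327 + j26.7)/(75 + j116)

Z_in ≈ 108 − j141 Ω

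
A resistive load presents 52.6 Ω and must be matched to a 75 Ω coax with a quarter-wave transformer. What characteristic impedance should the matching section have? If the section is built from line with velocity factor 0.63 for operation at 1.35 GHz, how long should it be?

Z_qwt ≈ 62.8 Ω; length ≈ 3.5 cm

Z_qwt = √(Z_0·R_L) = √(75 × 52.6) = √3945
λ = 0.63·c/f = 0.14 m, so l = λ/4 = 0.035 m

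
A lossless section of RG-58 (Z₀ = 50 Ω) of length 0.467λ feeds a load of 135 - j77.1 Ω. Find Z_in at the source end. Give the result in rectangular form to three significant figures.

βl = 2π × 0.467 = 168°
tan(βl) = tan(168°) = -0.21
Z_in = Z_0·(Z_L + jZ_0·tanβl)/(Z_0 + jZ_L·tanβl)
     = 50·(135 − j87.6)/(33.8 − j28.4)

Z_in ≈ 181 + j22.4 Ω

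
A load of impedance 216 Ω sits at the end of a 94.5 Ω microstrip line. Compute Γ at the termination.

Γ = (Z_L − Z_0)/(Z_L + Z_0) = (216 − 94.5)/(216 + 94.5) = 121.5/310.5

Γ = 0.391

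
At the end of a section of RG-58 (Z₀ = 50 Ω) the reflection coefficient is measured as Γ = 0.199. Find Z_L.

Z_L ≈ 74.8 Ω

Z_L = Z_0·(1 + Γ)/(1 − Γ) = 50·(1.2)/(0.801)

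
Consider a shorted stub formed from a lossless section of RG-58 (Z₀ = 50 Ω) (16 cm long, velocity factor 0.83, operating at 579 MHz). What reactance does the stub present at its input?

λ = v/f = 0.83·c / 579 MHz = 0.43 m
βl = 2π·l/λ = 2π × 0.372 = 134°
tan(βl) = -1.04
For a shorted stub, Z_in = jZ_0·tan(βl)

X_in ≈ -51.9 Ω (capacitive)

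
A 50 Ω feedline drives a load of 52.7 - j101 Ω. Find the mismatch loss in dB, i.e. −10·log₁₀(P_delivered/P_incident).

Γ = (2.7 − j101)/(102.7 − j101), |Γ| = 0.701
|Γ|² = 0.492, so P_del/P_inc = 1 − |Γ|² = 0.508
ML = −10·log₁₀(1 − |Γ|²)

mismatch loss ≈ 2.94 dB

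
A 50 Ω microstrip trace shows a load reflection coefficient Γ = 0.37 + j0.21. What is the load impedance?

Z_L ≈ 92.9 + j47.6 Ω

Z_L = Z_0·(1 + Γ)/(1 − Γ) = 50·(1.37 + j0.21)/(0.63 − j0.21)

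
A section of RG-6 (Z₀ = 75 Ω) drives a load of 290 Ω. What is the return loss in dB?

Γ = (290 − 75)/(290 + 75) = 0.589
RL = −20·log₁₀|Γ| = −20·log₁₀(0.589)

RL ≈ 4.6 dB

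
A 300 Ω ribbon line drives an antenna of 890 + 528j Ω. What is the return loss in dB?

RL ≈ 4.32 dB

Γ = (590 + j528)/(1190 + j528), |Γ| = 0.608
RL = −20·log₁₀|Γ| = −20·log₁₀(0.608)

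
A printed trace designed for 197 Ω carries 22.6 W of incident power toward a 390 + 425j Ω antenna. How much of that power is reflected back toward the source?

P_reflected ≈ 9.38 W

|Γ| = |(193 + j425)/(587 + j425)| = 0.644
|Γ|² = 0.415
P_refl = |Γ|²·P_inc = 9.38 W, P_del = (1 − |Γ|²)·P_inc = 13.2 W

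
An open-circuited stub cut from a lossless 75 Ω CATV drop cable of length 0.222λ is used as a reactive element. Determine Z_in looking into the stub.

Z_in ≈ −j13.3 Ω

βl = 2π × 0.222 = 79.9°
tan(βl) = 5.63
For an open-circuited stub, Z_in = −jZ_0·cot(βl) = −jZ_0/tan(βl)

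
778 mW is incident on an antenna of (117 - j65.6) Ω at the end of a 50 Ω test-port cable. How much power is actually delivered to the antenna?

|Γ| = |(67 − j65.6)/(167 − j65.6)| = 0.523
|Γ|² = 0.273
P_refl = |Γ|²·P_inc = 212 mW, P_del = (1 − |Γ|²)·P_inc = 566 mW

P_delivered ≈ 566 mW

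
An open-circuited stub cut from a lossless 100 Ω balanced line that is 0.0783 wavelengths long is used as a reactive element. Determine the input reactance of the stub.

βl = 2π × 0.0783 = 28.2°
tan(βl) = 0.536
For an open-circuited stub, Z_in = −jZ_0·cot(βl) = −jZ_0/tan(βl)

X_in ≈ -187 Ω (capacitive)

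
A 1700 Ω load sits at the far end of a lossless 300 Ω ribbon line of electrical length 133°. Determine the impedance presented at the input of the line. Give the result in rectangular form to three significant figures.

tan(βl) = tan(133°) = -1.07
Z_in = Z_0·(Z_L + jZ_0·tanβl)/(Z_0 + jZ_L·tanβl)
     = 300·(1700 − j322)/(300 − j1820)

Z_in ≈ 96.4 + j264 Ω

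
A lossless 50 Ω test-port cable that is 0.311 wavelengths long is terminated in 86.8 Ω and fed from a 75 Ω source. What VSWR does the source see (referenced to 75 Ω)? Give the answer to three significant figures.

VSWR ≈ 2.44

βl = 2π × 0.311 = 112°
tan(βl) = -2.48
Z_in = Z_0·(Z_L + jZ_0·tanβl)/(Z_0 + jZ_L·tanβl) = 31.8 + j12.8 Ω
Γ_s = (Z_in − Z_s)/(Z_in + Z_s) = (-43.2 + j12.8)/(107 + j12.8), |Γ_s| = 0.419
VSWR = (1 + |Γ_s|)/(1 − |Γ_s|)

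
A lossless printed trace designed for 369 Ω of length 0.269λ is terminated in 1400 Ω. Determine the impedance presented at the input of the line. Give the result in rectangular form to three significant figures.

Z_in ≈ 98.6 + j41.1 Ω

βl = 2π × 0.269 = 96.8°
tan(βl) = tan(96.8°) = -8.34
Z_in = Z_0·(Z_L + jZ_0·tanβl)/(Z_0 + jZ_L·tanβl)
     = 369·(1400 − j3080)/(369 − j11700)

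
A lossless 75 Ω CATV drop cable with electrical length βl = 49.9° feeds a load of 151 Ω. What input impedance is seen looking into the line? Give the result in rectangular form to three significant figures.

tan(βl) = tan(49.9°) = 1.19
Z_in = Z_0·(Z_L + jZ_0·tanβl)/(Z_0 + jZ_L·tanβl)
     = 75·(151 + j89.1)/(75 + j179)

Z_in ≈ 54.2 − j40.5 Ω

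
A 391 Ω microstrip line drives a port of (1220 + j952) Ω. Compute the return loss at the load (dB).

RL ≈ 3.42 dB

Γ = (829 + j952)/(1611 + j952), |Γ| = 0.675
RL = −20·log₁₀|Γ| = −20·log₁₀(0.675)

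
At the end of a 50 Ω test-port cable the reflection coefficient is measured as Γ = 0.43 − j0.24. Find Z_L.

Z_L = Z_0·(1 + Γ)/(1 − Γ) = 50·(1.43 − j0.24)/(0.57 + j0.24)

Z_L ≈ 99 − j62.7 Ω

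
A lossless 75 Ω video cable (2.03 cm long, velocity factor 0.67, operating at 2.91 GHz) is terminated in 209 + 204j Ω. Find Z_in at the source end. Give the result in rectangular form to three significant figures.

λ = v/f = 0.67·c / 2.91 GHz = 0.0691 m
βl = 2π·l/λ = 2π × 0.294 = 106°
tan(βl) = tan(106°) = -3.53
Z_in = Z_0·(Z_L + jZ_0·tanβl)/(Z_0 + jZ_L·tanβl)
     = 75·(209 − j61)/(796 − j738)

Z_in ≈ 13.5 + j6.73 Ω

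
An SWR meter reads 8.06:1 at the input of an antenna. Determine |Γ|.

|Γ| ≈ 0.779

|Γ| = (S − 1)/(S + 1) = (8.06 − 1)/(8.06 + 1) = 7.06/9.06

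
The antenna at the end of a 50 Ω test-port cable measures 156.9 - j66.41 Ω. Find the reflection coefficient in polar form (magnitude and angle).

Γ = (Z_L − Z_0)/(Z_L + Z_0) = (106.9 − j66.41)/(206.9 − j66.41)
|Γ| = 126/217 = 0.579

Γ ≈ 0.579 ∠ -14.1°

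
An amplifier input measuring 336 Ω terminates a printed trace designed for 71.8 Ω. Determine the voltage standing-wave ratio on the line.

Γ = (336 − 71.8)/(336 + 71.8) = 0.648
VSWR = (1 + 0.648)/(1 − 0.648)

VSWR ≈ 4.68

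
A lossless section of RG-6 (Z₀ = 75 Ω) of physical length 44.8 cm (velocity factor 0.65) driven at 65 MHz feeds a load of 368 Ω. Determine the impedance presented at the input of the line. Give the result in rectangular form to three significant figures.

λ = v/f = 0.65·c / 65 MHz = 3 m
βl = 2π·l/λ = 2π × 0.149 = 53.8°
tan(βl) = tan(53.8°) = 1.36
Z_in = Z_0·(Z_L + jZ_0·tanβl)/(Z_0 + jZ_L·tanβl)
     = 75·(368 + j102)/(75 + j502)

Z_in ≈ 23 − j51.5 Ω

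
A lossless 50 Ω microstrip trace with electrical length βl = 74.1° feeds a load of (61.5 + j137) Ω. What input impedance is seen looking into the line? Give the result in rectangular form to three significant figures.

tan(βl) = tan(74.1°) = 3.51
Z_in = Z_0·(Z_L + jZ_0·tanβl)/(Z_0 + jZ_L·tanβl)
     = 50·(61.5 + j313)/(-431 + j216)

Z_in ≈ 8.82 − j31.8 Ω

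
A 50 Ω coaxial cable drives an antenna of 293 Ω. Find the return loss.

Γ = (293 − 50)/(293 + 50) = 0.708
RL = −20·log₁₀|Γ| = −20·log₁₀(0.708)

RL ≈ 2.99 dB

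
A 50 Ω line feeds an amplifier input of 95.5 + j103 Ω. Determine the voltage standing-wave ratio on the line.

Γ = (Z_L − Z_0)/(Z_L + Z_0) = (45.5 + j103)/(145.5 + j103)
|Γ| = 113/178 = 0.632
VSWR = (1 + |Γ|)/(1 − |Γ|) = 1.63/0.368

VSWR ≈ 4.43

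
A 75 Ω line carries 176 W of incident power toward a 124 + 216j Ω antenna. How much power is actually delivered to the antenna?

|Γ| = |(49 + j216)/(199 + j216)| = 0.754
|Γ|² = 0.569
P_refl = |Γ|²·P_inc = 100 W, P_del = (1 − |Γ|²)·P_inc = 75.9 W

P_delivered ≈ 75.9 W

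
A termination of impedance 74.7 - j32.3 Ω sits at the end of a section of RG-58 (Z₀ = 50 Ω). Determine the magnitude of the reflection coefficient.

Γ = (Z_L − Z_0)/(Z_L + Z_0) = (24.7 − j32.3)/(124.7 − j32.3)
|Γ| = 40.7/129

|Γ| ≈ 0.316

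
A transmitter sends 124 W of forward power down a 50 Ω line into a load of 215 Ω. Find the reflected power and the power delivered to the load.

P_reflected ≈ 48.1 W; P_delivered ≈ 75.9 W

Γ = (215 − 50)/(215 + 50) = 0.623
|Γ|² = 0.388
P_refl = |Γ|²·P_inc = 48.1 W, P_del = (1 − |Γ|²)·P_inc = 75.9 W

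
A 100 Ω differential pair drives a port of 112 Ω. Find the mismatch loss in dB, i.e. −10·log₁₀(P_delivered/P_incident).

Γ = (112 − 100)/(112 + 100) = 0.0566
|Γ|² = 0.0032, so P_del/P_inc = 1 − |Γ|² = 0.997
ML = −10·log₁₀(1 − |Γ|²)

mismatch loss ≈ 0.0139 dB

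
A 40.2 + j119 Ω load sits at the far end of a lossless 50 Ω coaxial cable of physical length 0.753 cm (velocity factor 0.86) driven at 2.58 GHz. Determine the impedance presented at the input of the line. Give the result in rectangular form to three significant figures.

Z_in ≈ 234 − j222 Ω

λ = v/f = 0.86·c / 2.58 GHz = 0.1 m
βl = 2π·l/λ = 2π × 0.0753 = 27.1°
tan(βl) = tan(27.1°) = 0.512
Z_in = Z_0·(Z_L + jZ_0·tanβl)/(Z_0 + jZ_L·tanβl)
     = 50·(40.2 + j145)/(-10.9 + j20.6)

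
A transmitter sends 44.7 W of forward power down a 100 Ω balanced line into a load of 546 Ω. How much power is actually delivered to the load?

Γ = (546 − 100)/(546 + 100) = 0.69
|Γ|² = 0.477
P_refl = |Γ|²·P_inc = 21.3 W, P_del = (1 − |Γ|²)·P_inc = 23.4 W

P_delivered ≈ 23.4 W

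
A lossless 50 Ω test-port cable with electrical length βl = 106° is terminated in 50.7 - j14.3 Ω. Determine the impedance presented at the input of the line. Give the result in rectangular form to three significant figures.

tan(βl) = tan(106°) = -3.49
Z_in = Z_0·(Z_L + jZ_0·tanβl)/(Z_0 + jZ_L·tanβl)
     = 50·(50.7 − j189)/(0.13 − j177)

Z_in ≈ 53.4 + j14.3 Ω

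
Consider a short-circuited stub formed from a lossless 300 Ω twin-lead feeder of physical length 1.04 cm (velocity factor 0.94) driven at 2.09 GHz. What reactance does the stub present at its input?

λ = v/f = 0.94·c / 2.09 GHz = 0.135 m
βl = 2π·l/λ = 2π × 0.0771 = 27.7°
tan(βl) = 0.526
For a short-circuited stub, Z_in = jZ_0·tan(βl)

X_in ≈ 158 Ω (inductive)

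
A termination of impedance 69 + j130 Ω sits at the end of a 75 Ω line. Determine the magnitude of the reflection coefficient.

|Γ| ≈ 0.671

Γ = (Z_L − Z_0)/(Z_L + Z_0) = (-6 + j130)/(144 + j130)
|Γ| = 130/194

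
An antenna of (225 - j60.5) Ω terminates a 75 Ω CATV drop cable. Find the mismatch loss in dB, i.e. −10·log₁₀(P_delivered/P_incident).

Γ = (150 − j60.5)/(300 − j60.5), |Γ| = 0.528
|Γ|² = 0.279, so P_del/P_inc = 1 − |Γ|² = 0.721
ML = −10·log₁₀(1 − |Γ|²)

mismatch loss ≈ 1.42 dB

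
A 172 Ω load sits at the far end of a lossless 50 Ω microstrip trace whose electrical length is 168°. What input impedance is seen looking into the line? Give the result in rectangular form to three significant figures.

tan(βl) = tan(168°) = -0.213
Z_in = Z_0·(Z_L + jZ_0·tanβl)/(Z_0 + jZ_L·tanβl)
     = 50·(172 − j10.6)/(50 − j36.6)

Z_in ≈ 117 + j75 Ω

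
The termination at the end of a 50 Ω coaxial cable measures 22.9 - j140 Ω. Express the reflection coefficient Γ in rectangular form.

Γ ≈ 0.707 − j0.562

Γ = (Z_L − Z_0)/(Z_L + Z_0) = (-27.1 − j140)/(72.9 − j140)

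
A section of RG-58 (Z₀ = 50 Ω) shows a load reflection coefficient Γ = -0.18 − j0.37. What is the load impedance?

Z_L = Z_0·(1 + Γ)/(1 − Γ) = 50·(0.82 − j0.37)/(1.18 + j0.37)

Z_L ≈ 27.2 − j24.2 Ω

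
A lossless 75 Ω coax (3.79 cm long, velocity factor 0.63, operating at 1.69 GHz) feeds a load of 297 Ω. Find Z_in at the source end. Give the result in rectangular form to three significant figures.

λ = v/f = 0.63·c / 1.69 GHz = 0.112 m
βl = 2π·l/λ = 2π × 0.339 = 122°
tan(βl) = tan(122°) = -1.6
Z_in = Z_0·(Z_L + jZ_0·tanβl)/(Z_0 + jZ_L·tanβl)
     = 75·(297 − j120)/(75 − j475)

Z_in ≈ 25.7 + j42.8 Ω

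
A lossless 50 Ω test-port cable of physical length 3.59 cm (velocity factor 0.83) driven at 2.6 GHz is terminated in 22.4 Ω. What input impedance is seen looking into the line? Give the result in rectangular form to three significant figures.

λ = v/f = 0.83·c / 2.6 GHz = 0.0958 m
βl = 2π·l/λ = 2π × 0.375 = 135°
tan(βl) = tan(135°) = -1
Z_in = Z_0·(Z_L + jZ_0·tanβl)/(Z_0 + jZ_L·tanβl)
     = 50·(22.4 − j50.1)/(50 − j22.4)

Z_in ≈ 37.4 − j33.3 Ω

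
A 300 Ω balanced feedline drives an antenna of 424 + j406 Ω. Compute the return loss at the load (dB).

Γ = (124 + j406)/(724 + j406), |Γ| = 0.511
RL = −20·log₁₀|Γ| = −20·log₁₀(0.511)

RL ≈ 5.82 dB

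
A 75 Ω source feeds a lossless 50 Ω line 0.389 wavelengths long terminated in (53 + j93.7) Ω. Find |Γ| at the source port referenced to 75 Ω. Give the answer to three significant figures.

βl = 2π × 0.389 = 140°
tan(βl) = -0.838
Z_in = Z_0·(Z_L + jZ_0·tanβl)/(Z_0 + jZ_L·tanβl) = 12.2 + j24.4 Ω
Γ_s = (Z_in − Z_s)/(Z_in + Z_s) = (-62.8 + j24.4)/(87.2 + j24.4), |Γ_s| = 0.744

|Γ| ≈ 0.744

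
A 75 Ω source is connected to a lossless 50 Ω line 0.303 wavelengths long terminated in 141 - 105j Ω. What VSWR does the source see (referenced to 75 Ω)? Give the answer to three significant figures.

VSWR ≈ 5.9

βl = 2π × 0.303 = 109°
tan(βl) = -2.89
Z_in = Z_0·(Z_L + jZ_0·tanβl)/(Z_0 + jZ_L·tanβl) = 14.3 + j26.2 Ω
Γ_s = (Z_in − Z_s)/(Z_in + Z_s) = (-60.7 + j26.2)/(89.3 + j26.2), |Γ_s| = 0.71
VSWR = (1 + |Γ_s|)/(1 − |Γ_s|)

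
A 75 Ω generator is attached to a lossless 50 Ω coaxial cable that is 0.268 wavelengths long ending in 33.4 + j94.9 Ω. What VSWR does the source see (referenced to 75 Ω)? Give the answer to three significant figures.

VSWR ≈ 10.5

βl = 2π × 0.268 = 96.5°
tan(βl) = -8.8
Z_in = Z_0·(Z_L + jZ_0·tanβl)/(Z_0 + jZ_L·tanβl) = 7.53 − j17 Ω
Γ_s = (Z_in − Z_s)/(Z_in + Z_s) = (-67.5 − j17)/(82.5 − j17), |Γ_s| = 0.826
VSWR = (1 + |Γ_s|)/(1 − |Γ_s|)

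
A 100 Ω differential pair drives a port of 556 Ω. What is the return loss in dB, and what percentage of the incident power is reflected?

RL ≈ 3.16 dB; 48.3% of incident power reflected

Γ = (556 − 100)/(556 + 100) = 0.695
RL = −20·log₁₀(0.695) = 3.16 dB
P_refl/P_inc = |Γ|² = 0.483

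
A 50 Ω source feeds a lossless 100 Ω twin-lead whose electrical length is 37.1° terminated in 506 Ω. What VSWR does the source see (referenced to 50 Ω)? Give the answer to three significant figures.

tan(βl) = 0.756
Z_in = Z_0·(Z_L + jZ_0·tanβl)/(Z_0 + jZ_L·tanβl) = 50.8 − j119 Ω
Γ_s = (Z_in − Z_s)/(Z_in + Z_s) = (0.843 − j119)/(101 − j119), |Γ_s| = 0.763
VSWR = (1 + |Γ_s|)/(1 − |Γ_s|)

VSWR ≈ 7.43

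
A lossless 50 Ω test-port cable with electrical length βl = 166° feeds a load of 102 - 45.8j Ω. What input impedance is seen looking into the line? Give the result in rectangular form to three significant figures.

Z_in ≈ 127 + j8.1 Ω

tan(βl) = tan(166°) = -0.249
Z_in = Z_0·(Z_L + jZ_0·tanβl)/(Z_0 + jZ_L·tanβl)
     = 50·(102 − j58.3)/(38.6 − j25.4)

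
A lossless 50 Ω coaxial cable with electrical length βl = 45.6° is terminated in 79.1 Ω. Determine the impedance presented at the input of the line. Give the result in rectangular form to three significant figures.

tan(βl) = tan(45.6°) = 1.02
Z_in = Z_0·(Z_L + jZ_0·tanβl)/(Z_0 + jZ_L·tanβl)
     = 50·(79.1 + j51.1)/(50 + j80.8)

Z_in ≈ 44.8 − j21.3 Ω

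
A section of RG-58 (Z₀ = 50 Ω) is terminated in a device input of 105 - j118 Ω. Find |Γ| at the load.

|Γ| ≈ 0.668

Γ = (Z_L − Z_0)/(Z_L + Z_0) = (55 − j118)/(155 − j118)
|Γ| = 130/195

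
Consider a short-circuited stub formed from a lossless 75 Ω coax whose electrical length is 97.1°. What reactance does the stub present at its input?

X_in ≈ -602 Ω (capacitive)

tan(βl) = -8.03
For a short-circuited stub, Z_in = jZ_0·tan(βl)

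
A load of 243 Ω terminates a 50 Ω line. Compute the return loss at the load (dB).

RL ≈ 3.63 dB

Γ = (243 − 50)/(243 + 50) = 0.659
RL = −20·log₁₀|Γ| = −20·log₁₀(0.659)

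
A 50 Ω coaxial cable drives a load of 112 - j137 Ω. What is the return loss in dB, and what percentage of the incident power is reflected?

RL ≈ 2.99 dB; 50.2% of incident power reflected

Γ = (62 − j137)/(162 − j137), |Γ| = 0.709
RL = −20·log₁₀(0.709) = 2.99 dB
P_refl/P_inc = |Γ|² = 0.502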